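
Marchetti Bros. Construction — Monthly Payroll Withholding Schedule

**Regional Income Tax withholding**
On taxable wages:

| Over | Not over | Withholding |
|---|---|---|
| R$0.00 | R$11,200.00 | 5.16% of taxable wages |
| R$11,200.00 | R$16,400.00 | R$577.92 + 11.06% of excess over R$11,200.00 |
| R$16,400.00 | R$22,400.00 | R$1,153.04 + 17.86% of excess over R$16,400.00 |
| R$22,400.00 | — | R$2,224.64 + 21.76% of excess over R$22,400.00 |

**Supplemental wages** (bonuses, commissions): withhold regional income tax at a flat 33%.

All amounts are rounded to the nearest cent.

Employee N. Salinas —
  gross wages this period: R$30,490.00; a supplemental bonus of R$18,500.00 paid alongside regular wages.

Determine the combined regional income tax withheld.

R$10,090.02

Regional Income Tax: taxable = R$30,490.00
  R$2,224.64 + 21.76% × (R$30,490.00 − R$22,400.00) = R$2,224.64 + 21.76% × R$8,090.00 = R$3,985.02
Supplemental (33% flat on bonus): 33% × R$18,500.00 = R$6,105.00
Total regional income tax: R$3,985.02 + R$6,105.00 = R$10,090.02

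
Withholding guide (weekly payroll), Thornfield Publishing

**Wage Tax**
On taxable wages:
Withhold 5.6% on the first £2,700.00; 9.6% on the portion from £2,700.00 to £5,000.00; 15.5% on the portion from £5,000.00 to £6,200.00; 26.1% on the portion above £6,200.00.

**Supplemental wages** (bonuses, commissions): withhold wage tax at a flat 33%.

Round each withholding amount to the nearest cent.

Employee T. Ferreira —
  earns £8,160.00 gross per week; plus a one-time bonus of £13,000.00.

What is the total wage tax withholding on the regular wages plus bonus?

Wage Tax: taxable = £8,160.00
  £558.00 + 26.1% × (£8,160.00 − £6,200.00) = £558.00 + 26.1% × £1,960.00 = £1,069.56
Supplemental (33% flat on bonus): 33% × £13,000.00 = £4,290.00
Total wage tax: £1,069.56 + £4,290.00 = £5,359.56

£5,359.56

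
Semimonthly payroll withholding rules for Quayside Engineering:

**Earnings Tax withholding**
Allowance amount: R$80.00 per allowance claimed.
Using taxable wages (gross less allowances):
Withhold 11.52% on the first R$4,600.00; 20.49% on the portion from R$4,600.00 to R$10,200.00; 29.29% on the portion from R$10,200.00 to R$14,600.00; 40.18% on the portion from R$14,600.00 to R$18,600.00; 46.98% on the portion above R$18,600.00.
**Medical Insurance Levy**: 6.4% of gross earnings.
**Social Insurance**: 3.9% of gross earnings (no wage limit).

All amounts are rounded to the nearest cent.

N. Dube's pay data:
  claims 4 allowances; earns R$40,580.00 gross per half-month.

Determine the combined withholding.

Earnings Tax: taxable = R$40,580.00 − 4×R$80.00 = R$40,260.00
  R$4,573.32 + 46.98% × (R$40,260.00 − R$18,600.00) = R$4,573.32 + 46.98% × R$21,660.00 = R$14,749.19
Medical Insurance Levy: 6.4% × R$40,580.00 = R$2,597.12
Social Insurance: 3.9% × R$40,580.00 = R$1,582.62
Total: R$14,749.19 + R$2,597.12 + R$1,582.62 = R$18,928.93

R$18,928.93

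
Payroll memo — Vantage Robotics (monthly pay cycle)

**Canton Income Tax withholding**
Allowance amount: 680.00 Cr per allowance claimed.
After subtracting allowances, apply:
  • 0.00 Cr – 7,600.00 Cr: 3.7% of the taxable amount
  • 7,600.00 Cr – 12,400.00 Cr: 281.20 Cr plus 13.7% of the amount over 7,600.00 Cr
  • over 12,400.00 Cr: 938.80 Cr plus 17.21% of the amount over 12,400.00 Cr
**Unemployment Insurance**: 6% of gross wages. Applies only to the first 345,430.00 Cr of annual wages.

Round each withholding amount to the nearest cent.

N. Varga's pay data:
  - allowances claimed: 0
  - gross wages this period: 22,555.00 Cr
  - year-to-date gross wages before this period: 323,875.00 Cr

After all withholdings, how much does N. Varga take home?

Canton Income Tax: taxable = 22,555.00 Cr
  938.80 Cr + 17.21% × (22,555.00 Cr − 12,400.00 Cr) = 938.80 Cr + 17.21% × 10,155.00 Cr = 2,686.48 Cr
Unemployment Insurance: cap 345,430.00 Cr − YTD 323,875.00 Cr = 21,555.00 Cr subject; 6% × 21,555.00 Cr = 1,293.30 Cr
Total withheld: 2,686.48 Cr + 1,293.30 Cr = 3,979.78 Cr
Net pay: 22,555.00 Cr − 3,979.78 Cr = 18,575.22 Cr

18,575.22 Cr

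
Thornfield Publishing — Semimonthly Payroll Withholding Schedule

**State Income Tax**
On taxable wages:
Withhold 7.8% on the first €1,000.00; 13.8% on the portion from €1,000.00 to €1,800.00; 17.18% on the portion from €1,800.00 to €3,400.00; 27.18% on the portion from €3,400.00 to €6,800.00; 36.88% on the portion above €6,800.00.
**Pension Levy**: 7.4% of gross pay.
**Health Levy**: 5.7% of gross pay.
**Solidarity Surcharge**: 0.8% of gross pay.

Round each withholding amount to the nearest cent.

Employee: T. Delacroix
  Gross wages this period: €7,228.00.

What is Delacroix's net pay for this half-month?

€4,678.06

State Income Tax: taxable = €7,228.00
  €1,387.40 + 36.88% × (€7,228.00 − €6,800.00) = €1,387.40 + 36.88% × €428.00 = €1,545.25
Pension Levy: 7.4% × €7,228.00 = €534.87
Health Levy: 5.7% × €7,228.00 = €412.00
Solidarity Surcharge: 0.8% × €7,228.00 = €57.82
Total withheld: €1,545.25 + €534.87 + €412.00 + €57.82 = €2,549.94
Net pay: €7,228.00 − €2,549.94 = €4,678.06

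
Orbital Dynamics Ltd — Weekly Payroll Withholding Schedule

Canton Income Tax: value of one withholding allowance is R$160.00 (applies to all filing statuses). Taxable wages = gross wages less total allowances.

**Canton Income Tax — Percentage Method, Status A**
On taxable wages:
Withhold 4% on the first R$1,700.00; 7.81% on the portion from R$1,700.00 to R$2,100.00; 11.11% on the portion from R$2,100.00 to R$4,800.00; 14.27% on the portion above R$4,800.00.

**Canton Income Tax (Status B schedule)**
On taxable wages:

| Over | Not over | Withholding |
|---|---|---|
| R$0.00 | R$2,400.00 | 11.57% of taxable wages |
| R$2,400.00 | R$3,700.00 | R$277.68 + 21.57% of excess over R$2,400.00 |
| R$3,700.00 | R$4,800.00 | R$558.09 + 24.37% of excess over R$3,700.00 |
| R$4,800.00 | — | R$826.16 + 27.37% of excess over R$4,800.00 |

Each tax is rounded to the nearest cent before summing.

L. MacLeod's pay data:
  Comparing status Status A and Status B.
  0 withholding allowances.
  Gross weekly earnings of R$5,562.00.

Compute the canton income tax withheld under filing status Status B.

R$1,034.72

Canton Income Tax (Status B): taxable = R$5,562.00
  R$826.16 + 27.37% × (R$5,562.00 − R$4,800.00) = R$826.16 + 27.37% × R$762.00 = R$1,034.72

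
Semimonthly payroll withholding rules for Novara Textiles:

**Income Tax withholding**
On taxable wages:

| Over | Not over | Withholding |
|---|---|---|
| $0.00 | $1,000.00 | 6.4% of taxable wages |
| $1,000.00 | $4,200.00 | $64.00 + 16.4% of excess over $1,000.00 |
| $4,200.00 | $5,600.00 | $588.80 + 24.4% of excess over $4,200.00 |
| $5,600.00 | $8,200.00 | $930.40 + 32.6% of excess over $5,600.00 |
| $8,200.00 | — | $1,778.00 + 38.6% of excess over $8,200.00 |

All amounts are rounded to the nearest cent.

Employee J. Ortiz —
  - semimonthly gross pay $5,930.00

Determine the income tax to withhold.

Income Tax: taxable = $5,930.00
  $930.40 + 32.6% × ($5,930.00 − $5,600.00) = $930.40 + 32.6% × $330.00 = $1,037.98

$1,037.98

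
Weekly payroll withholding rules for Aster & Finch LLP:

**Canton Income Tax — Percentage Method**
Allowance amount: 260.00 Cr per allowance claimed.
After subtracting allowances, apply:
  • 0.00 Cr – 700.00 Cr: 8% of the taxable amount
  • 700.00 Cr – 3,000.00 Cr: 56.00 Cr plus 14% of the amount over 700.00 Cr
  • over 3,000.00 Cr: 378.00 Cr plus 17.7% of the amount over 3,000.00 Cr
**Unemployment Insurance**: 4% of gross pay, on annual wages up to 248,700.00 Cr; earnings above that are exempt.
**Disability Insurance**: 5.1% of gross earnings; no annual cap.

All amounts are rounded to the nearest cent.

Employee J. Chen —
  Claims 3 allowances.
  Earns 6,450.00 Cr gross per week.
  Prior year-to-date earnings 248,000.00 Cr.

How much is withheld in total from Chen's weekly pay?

Canton Income Tax: taxable = 6,450.00 Cr − 3×260.00 Cr = 5,670.00 Cr
  378.00 Cr + 17.7% × (5,670.00 Cr − 3,000.00 Cr) = 378.00 Cr + 17.7% × 2,670.00 Cr = 850.59 Cr
Unemployment Insurance: cap 248,700.00 Cr − YTD 248,000.00 Cr = 700.00 Cr subject; 4% × 700.00 Cr = 28.00 Cr
Disability Insurance: 5.1% × 6,450.00 Cr = 328.95 Cr
Total: 850.59 Cr + 28.00 Cr + 328.95 Cr = 1,207.54 Cr

1,207.54 Cr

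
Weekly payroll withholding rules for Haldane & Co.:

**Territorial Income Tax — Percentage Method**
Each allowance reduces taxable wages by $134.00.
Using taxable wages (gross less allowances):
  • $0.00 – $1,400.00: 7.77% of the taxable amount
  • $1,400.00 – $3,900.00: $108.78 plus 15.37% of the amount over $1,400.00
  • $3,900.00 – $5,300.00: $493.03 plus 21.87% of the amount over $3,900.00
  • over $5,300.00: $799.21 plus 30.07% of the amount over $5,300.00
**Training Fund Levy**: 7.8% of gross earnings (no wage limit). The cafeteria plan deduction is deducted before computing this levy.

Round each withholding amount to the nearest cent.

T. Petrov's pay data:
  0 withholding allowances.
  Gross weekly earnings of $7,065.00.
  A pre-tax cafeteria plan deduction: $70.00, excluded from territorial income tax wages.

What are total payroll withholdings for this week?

Territorial Income Tax: taxable = $7,065.00 − $70.00 = $6,995.00
  $799.21 + 30.07% × ($6,995.00 − $5,300.00) = $799.21 + 30.07% × $1,695.00 = $1,308.90
Training Fund Levy: 7.8% × $6,995.00 = $545.61
Total: $1,308.90 + $545.61 = $1,854.51

$1,854.51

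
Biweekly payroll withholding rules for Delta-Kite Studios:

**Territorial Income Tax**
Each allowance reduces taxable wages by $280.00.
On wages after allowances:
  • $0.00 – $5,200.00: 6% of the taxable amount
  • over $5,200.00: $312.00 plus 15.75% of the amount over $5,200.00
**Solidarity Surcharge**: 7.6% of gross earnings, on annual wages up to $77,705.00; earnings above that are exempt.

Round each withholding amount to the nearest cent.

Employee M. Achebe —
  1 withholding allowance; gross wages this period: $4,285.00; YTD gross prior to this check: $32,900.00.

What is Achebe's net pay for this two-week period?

$3,719.04

Territorial Income Tax: taxable = $4,285.00 − 1×$280.00 = $4,005.00
  6% × $4,005.00 = $240.30
Solidarity Surcharge: 7.6% × $4,285.00 = $325.66
Total withheld: $240.30 + $325.66 = $565.96
Net pay: $4,285.00 − $565.96 = $3,719.04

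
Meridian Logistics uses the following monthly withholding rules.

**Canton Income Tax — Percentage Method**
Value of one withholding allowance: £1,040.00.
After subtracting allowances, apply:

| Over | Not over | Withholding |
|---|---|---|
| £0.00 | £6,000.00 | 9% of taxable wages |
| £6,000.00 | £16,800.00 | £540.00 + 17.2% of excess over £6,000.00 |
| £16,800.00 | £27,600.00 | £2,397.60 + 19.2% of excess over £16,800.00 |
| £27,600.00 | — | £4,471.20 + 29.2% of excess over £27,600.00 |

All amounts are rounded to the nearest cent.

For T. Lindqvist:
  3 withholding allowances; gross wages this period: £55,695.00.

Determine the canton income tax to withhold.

Canton Income Tax: taxable = £55,695.00 − 3×£1,040.00 = £52,575.00
  £4,471.20 + 29.2% × (£52,575.00 − £27,600.00) = £4,471.20 + 29.2% × £24,975.00 = £11,763.90

£11,763.90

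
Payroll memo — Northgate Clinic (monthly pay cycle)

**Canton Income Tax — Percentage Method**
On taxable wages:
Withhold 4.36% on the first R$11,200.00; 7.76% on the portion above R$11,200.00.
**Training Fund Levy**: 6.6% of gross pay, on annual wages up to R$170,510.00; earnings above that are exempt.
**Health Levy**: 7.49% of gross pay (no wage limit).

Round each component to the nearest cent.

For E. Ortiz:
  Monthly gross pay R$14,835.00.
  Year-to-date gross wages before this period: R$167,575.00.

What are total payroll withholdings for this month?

R$2,075.25

Canton Income Tax: taxable = R$14,835.00
  R$488.32 + 7.76% × (R$14,835.00 − R$11,200.00) = R$488.32 + 7.76% × R$3,635.00 = R$770.40
Training Fund Levy: cap R$170,510.00 − YTD R$167,575.00 = R$2,935.00 subject; 6.6% × R$2,935.00 = R$193.71
Health Levy: 7.49% × R$14,835.00 = R$1,111.14
Total: R$770.40 + R$193.71 + R$1,111.14 = R$2,075.25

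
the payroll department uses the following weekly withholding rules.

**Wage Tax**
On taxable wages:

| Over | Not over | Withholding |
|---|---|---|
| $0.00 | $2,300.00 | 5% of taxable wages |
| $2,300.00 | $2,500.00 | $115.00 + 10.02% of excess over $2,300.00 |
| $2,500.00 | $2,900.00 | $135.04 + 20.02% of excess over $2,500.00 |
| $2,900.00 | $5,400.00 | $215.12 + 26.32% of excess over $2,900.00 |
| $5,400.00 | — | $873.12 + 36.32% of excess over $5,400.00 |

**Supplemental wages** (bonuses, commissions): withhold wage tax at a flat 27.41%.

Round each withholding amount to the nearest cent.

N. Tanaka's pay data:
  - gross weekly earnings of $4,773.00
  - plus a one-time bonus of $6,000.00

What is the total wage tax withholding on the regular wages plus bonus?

Wage Tax: taxable = $4,773.00
  $215.12 + 26.32% × ($4,773.00 − $2,900.00) = $215.12 + 26.32% × $1,873.00 = $708.09
Supplemental (27.41% flat on bonus): 27.41% × $6,000.00 = $1,644.60
Total wage tax: $708.09 + $1,644.60 = $2,352.69

$2,352.69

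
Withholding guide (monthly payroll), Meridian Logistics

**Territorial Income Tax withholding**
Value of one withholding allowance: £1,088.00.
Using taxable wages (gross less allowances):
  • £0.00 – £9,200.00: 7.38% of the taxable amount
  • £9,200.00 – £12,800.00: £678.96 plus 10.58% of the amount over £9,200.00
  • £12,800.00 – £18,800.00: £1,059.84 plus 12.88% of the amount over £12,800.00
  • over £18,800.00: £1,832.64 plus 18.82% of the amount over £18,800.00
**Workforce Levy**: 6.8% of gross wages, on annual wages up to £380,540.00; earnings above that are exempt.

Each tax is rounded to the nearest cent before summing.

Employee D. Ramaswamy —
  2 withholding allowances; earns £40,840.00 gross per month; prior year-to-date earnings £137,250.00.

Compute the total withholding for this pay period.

Territorial Income Tax: taxable = £40,840.00 − 2×£1,088.00 = £38,664.00
  £1,832.64 + 18.82% × (£38,664.00 − £18,800.00) = £1,832.64 + 18.82% × £19,864.00 = £5,571.04
Workforce Levy: 6.8% × £40,840.00 = £2,777.12
Total: £5,571.04 + £2,777.12 = £8,348.16

£8,348.16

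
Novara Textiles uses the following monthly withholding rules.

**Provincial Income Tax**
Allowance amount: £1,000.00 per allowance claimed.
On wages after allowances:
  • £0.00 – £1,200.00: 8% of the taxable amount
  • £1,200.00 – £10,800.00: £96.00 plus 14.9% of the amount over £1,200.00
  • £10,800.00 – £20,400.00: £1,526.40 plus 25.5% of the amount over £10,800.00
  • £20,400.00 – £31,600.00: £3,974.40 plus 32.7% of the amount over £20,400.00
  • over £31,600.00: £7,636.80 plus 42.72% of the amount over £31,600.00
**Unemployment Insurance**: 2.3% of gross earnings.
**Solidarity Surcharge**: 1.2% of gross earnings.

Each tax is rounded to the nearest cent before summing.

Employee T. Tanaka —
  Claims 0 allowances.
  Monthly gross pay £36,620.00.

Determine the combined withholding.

£11,063.04

Provincial Income Tax: taxable = £36,620.00
  £7,636.80 + 42.72% × (£36,620.00 − £31,600.00) = £7,636.80 + 42.72% × £5,020.00 = £9,781.34
Unemployment Insurance: 2.3% × £36,620.00 = £842.26
Solidarity Surcharge: 1.2% × £36,620.00 = £439.44
Total: £9,781.34 + £842.26 + £439.44 = £11,063.04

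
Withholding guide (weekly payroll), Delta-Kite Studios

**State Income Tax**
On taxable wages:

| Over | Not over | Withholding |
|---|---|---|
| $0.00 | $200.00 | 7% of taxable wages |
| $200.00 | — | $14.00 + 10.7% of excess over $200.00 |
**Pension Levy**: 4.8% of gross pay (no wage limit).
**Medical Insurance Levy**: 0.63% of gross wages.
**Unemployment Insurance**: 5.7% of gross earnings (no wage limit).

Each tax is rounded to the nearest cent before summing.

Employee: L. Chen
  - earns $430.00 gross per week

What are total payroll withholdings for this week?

$86.47

State Income Tax: taxable = $430.00
  $14.00 + 10.7% × ($430.00 − $200.00) = $14.00 + 10.7% × $230.00 = $38.61
Pension Levy: 4.8% × $430.00 = $20.64
Medical Insurance Levy: 0.63% × $430.00 = $2.71
Unemployment Insurance: 5.7% × $430.00 = $24.51
Total: $38.61 + $20.64 + $2.71 + $24.51 = $86.47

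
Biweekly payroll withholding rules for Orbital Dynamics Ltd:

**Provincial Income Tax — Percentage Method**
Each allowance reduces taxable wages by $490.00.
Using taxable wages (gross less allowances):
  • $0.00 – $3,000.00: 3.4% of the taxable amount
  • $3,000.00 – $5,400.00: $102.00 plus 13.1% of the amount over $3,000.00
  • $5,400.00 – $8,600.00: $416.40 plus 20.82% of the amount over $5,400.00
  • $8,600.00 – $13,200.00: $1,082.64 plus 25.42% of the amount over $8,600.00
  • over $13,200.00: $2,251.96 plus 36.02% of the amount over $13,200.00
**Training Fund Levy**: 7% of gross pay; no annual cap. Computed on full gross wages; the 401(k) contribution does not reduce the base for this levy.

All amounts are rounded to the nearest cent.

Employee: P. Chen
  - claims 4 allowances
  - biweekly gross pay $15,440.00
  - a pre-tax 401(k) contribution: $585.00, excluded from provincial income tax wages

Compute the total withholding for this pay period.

Provincial Income Tax: taxable = $15,440.00 − $585.00 − 4×$490.00 = $12,895.00
  $1,082.64 + 25.42% × ($12,895.00 − $8,600.00) = $1,082.64 + 25.42% × $4,295.00 = $2,174.43
Training Fund Levy: 7% × $15,440.00 = $1,080.80
Total: $2,174.43 + $1,080.80 = $3,255.23

$3,255.23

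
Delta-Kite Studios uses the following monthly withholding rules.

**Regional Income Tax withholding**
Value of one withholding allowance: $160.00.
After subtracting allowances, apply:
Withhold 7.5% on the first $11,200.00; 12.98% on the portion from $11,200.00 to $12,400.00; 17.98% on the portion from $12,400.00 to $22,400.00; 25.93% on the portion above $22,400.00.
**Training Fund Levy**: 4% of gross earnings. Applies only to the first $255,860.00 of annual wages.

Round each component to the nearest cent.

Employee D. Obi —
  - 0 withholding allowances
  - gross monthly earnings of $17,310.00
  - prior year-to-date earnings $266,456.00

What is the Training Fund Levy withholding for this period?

Training Fund Levy: YTD $266,456.00 ≥ cap $255,860.00 → $0.00

$0.00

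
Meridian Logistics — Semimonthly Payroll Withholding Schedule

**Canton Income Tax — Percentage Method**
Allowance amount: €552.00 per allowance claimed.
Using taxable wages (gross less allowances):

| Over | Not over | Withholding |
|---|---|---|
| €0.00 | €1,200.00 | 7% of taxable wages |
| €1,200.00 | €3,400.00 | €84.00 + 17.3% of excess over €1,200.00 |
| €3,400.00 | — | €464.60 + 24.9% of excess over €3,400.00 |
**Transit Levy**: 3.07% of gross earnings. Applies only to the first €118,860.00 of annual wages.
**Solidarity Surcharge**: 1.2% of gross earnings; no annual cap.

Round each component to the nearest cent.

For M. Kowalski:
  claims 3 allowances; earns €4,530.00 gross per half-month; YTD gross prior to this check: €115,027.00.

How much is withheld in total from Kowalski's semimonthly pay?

€545.63

Canton Income Tax: taxable = €4,530.00 − 3×€552.00 = €2,874.00
  €84.00 + 17.3% × (€2,874.00 − €1,200.00) = €84.00 + 17.3% × €1,674.00 = €373.60
Transit Levy: cap €118,860.00 − YTD €115,027.00 = €3,833.00 subject; 3.07% × €3,833.00 = €117.67
Solidarity Surcharge: 1.2% × €4,530.00 = €54.36
Total: €373.60 + €117.67 + €54.36 = €545.63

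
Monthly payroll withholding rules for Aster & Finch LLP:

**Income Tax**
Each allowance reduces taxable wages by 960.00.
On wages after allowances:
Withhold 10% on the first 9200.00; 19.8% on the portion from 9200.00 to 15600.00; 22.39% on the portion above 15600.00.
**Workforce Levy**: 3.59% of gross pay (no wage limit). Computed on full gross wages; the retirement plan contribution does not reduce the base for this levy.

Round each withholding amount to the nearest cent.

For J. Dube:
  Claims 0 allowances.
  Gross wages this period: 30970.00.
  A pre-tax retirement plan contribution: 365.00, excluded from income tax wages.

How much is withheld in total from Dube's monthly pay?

Income Tax: taxable = 30970.00 − 365.00 = 30605.00
  2187.20 + 22.39% × (30605.00 − 15600.00) = 2187.20 + 22.39% × 15005.00 = 5546.82
Workforce Levy: 3.59% × 30970.00 = 1111.82
Total: 5546.82 + 1111.82 = 6658.64

6658.64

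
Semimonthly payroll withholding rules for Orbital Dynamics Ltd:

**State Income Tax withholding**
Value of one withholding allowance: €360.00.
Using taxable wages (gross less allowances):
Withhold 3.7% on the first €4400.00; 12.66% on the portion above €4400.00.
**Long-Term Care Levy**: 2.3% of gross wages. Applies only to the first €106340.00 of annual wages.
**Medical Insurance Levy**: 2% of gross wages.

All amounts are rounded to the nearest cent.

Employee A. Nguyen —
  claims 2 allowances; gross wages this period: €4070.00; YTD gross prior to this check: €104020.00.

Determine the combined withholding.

State Income Tax: taxable = €4070.00 − 2×€360.00 = €3350.00
  3.7% × €3350.00 = €123.95
Long-Term Care Levy: cap €106340.00 − YTD €104020.00 = €2320.00 subject; 2.3% × €2320.00 = €53.36
Medical Insurance Levy: 2% × €4070.00 = €81.40
Total: €123.95 + €53.36 + €81.40 = €258.71

€258.71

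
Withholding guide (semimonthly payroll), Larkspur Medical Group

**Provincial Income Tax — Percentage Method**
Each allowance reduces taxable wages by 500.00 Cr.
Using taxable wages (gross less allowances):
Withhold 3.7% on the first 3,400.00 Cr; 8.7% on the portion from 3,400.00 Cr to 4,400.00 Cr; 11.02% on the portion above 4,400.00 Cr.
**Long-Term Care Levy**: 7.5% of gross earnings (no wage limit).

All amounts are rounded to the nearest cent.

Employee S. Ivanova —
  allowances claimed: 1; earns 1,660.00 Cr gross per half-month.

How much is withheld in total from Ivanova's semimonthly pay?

167.42 Cr

Provincial Income Tax: taxable = 1,660.00 Cr − 1×500.00 Cr = 1,160.00 Cr
  3.7% × 1,160.00 Cr = 42.92 Cr
Long-Term Care Levy: 7.5% × 1,660.00 Cr = 124.50 Cr
Total: 42.92 Cr + 124.50 Cr = 167.42 Cr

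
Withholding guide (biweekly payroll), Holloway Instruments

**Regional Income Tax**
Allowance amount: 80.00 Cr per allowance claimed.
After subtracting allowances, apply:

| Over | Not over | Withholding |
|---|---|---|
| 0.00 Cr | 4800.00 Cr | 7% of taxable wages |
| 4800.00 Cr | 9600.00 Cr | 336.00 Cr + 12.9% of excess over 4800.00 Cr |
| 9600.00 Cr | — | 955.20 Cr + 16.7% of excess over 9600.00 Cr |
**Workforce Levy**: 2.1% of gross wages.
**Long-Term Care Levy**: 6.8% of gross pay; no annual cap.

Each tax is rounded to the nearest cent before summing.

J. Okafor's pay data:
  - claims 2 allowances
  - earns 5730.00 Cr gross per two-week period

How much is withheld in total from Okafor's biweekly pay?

Regional Income Tax: taxable = 5730.00 Cr − 2×80.00 Cr = 5570.00 Cr
  336.00 Cr + 12.9% × (5570.00 Cr − 4800.00 Cr) = 336.00 Cr + 12.9% × 770.00 Cr = 435.33 Cr
Workforce Levy: 2.1% × 5730.00 Cr = 120.33 Cr
Long-Term Care Levy: 6.8% × 5730.00 Cr = 389.64 Cr
Total: 435.33 Cr + 120.33 Cr + 389.64 Cr = 945.30 Cr

945.30 Cr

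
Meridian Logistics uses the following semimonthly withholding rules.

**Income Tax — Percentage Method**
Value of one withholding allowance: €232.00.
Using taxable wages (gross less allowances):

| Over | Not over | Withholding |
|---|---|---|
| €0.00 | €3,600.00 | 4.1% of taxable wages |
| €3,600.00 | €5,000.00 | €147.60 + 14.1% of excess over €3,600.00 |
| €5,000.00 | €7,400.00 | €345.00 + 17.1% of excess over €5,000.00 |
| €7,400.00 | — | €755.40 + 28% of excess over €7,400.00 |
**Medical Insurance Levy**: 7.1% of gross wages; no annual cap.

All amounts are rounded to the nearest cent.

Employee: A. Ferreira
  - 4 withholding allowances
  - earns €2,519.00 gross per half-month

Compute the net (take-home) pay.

Income Tax: taxable = €2,519.00 − 4×€232.00 = €1,591.00
  4.1% × €1,591.00 = €65.23
Medical Insurance Levy: 7.1% × €2,519.00 = €178.85
Total withheld: €65.23 + €178.85 = €244.08
Net pay: €2,519.00 − €244.08 = €2,274.92

€2,274.92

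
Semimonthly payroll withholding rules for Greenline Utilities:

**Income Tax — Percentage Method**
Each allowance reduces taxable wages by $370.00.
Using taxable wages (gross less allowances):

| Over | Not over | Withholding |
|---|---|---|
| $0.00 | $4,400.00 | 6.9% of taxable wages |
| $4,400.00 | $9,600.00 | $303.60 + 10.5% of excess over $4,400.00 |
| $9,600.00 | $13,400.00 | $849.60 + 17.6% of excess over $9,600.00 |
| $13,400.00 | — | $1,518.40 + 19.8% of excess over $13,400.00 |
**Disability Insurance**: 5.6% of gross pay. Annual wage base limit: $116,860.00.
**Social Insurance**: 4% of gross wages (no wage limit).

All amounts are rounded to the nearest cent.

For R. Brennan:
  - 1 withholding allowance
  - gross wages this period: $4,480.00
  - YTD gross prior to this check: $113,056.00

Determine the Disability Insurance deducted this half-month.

$213.02

Disability Insurance: cap $116,860.00 − YTD $113,056.00 = $3,804.00 subject; 5.6% × $3,804.00 = $213.02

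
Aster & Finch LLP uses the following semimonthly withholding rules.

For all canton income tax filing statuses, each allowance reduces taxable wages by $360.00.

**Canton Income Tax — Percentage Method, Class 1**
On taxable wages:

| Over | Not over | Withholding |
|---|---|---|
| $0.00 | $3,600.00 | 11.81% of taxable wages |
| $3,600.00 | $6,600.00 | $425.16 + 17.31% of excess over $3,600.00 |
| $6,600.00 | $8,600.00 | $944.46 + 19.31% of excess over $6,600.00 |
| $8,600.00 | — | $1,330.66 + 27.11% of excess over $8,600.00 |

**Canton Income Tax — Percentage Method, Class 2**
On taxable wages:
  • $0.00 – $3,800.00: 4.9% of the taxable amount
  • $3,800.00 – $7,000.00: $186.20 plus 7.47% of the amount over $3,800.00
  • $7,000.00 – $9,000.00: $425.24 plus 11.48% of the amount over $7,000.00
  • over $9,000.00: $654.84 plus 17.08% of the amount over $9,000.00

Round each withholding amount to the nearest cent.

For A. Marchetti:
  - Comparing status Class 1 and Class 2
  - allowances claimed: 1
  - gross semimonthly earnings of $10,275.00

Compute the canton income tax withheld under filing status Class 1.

Canton Income Tax (Class 1): taxable = $10,275.00 − 1×$360.00 = $9,915.00
  $1,330.66 + 27.11% × ($9,915.00 − $8,600.00) = $1,330.66 + 27.11% × $1,315.00 = $1,687.16

$1,687.16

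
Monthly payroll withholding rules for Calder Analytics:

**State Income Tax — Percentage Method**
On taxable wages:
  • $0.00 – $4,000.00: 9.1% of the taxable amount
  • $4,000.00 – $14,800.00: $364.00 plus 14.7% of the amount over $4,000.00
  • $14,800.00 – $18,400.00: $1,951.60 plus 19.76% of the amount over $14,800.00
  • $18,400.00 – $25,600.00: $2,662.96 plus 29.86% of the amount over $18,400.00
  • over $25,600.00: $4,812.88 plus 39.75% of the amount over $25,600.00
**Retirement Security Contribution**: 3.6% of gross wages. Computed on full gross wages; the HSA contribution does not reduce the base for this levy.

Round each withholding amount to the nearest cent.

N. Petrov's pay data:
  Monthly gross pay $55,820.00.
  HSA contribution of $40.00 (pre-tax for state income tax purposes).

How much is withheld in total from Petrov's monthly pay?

State Income Tax: taxable = $55,820.00 − $40.00 = $55,780.00
  $4,812.88 + 39.75% × ($55,780.00 − $25,600.00) = $4,812.88 + 39.75% × $30,180.00 = $16,809.43
Retirement Security Contribution: 3.6% × $55,820.00 = $2,009.52
Total: $16,809.43 + $2,009.52 = $18,818.95

$18,818.95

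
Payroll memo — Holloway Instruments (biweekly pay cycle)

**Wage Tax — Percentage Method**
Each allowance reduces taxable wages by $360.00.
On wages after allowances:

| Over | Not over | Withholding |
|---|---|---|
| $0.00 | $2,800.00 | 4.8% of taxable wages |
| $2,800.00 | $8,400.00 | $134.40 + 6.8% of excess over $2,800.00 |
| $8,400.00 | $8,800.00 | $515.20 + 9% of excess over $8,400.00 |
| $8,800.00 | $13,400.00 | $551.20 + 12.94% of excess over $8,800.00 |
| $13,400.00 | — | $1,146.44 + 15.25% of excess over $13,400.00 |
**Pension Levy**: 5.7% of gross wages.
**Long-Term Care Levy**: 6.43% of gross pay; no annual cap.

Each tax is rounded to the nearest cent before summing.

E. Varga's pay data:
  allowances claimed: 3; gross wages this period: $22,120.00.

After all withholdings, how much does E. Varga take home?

$17,125.30

Wage Tax: taxable = $22,120.00 − 3×$360.00 = $21,040.00
  $1,146.44 + 15.25% × ($21,040.00 − $13,400.00) = $1,146.44 + 15.25% × $7,640.00 = $2,311.54
Pension Levy: 5.7% × $22,120.00 = $1,260.84
Long-Term Care Levy: 6.43% × $22,120.00 = $1,422.32
Total withheld: $2,311.54 + $1,260.84 + $1,422.32 = $4,994.70
Net pay: $22,120.00 − $4,994.70 = $17,125.30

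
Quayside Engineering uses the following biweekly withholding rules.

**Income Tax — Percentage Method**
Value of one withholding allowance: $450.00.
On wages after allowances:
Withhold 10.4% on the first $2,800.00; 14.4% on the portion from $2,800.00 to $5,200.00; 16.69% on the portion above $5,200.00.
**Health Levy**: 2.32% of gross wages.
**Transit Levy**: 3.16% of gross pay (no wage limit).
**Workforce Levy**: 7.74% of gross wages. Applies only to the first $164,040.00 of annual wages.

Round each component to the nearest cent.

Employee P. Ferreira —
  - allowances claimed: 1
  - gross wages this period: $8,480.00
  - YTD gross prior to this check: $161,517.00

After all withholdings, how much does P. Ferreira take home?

$6,710.88

Income Tax: taxable = $8,480.00 − 1×$450.00 = $8,030.00
  $636.80 + 16.69% × ($8,030.00 − $5,200.00) = $636.80 + 16.69% × $2,830.00 = $1,109.13
Health Levy: 2.32% × $8,480.00 = $196.74
Transit Levy: 3.16% × $8,480.00 = $267.97
Workforce Levy: cap $164,040.00 − YTD $161,517.00 = $2,523.00 subject; 7.74% × $2,523.00 = $195.28
Total withheld: $1,109.13 + $196.74 + $267.97 + $195.28 = $1,769.12
Net pay: $8,480.00 − $1,769.12 = $6,710.88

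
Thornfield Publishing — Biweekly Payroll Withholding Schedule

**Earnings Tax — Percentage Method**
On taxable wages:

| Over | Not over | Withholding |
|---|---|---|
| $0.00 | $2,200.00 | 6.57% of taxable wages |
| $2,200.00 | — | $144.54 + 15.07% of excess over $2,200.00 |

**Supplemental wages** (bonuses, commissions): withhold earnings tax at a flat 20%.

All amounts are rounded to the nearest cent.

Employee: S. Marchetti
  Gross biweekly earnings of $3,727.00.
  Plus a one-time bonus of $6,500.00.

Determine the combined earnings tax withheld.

$1,674.66

Earnings Tax: taxable = $3,727.00
  $144.54 + 15.07% × ($3,727.00 − $2,200.00) = $144.54 + 15.07% × $1,527.00 = $374.66
Supplemental (20% flat on bonus): 20% × $6,500.00 = $1,300.00
Total earnings tax: $374.66 + $1,300.00 = $1,674.66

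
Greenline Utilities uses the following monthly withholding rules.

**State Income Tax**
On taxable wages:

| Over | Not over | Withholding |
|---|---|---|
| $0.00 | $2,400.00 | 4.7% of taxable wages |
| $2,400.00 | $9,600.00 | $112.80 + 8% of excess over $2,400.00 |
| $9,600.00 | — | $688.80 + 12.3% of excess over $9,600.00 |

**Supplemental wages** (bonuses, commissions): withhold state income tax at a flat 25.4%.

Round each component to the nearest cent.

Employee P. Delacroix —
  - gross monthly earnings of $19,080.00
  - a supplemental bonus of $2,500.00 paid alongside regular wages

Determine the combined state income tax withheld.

State Income Tax: taxable = $19,080.00
  $688.80 + 12.3% × ($19,080.00 − $9,600.00) = $688.80 + 12.3% × $9,480.00 = $1,854.84
Supplemental (25.4% flat on bonus): 25.4% × $2,500.00 = $635.00
Total state income tax: $1,854.84 + $635.00 = $2,489.84

$2,489.84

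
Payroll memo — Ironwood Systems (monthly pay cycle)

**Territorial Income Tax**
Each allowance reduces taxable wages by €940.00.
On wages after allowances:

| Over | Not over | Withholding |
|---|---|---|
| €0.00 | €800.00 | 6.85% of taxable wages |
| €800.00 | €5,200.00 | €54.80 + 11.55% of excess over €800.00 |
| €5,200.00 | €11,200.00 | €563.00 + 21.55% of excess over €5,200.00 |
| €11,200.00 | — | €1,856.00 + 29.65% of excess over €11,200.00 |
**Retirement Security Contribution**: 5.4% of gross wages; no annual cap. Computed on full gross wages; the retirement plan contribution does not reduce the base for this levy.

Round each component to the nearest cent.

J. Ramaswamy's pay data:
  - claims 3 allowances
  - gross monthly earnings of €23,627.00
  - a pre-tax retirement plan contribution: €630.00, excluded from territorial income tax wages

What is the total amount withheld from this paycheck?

Territorial Income Tax: taxable = €23,627.00 − €630.00 − 3×€940.00 = €20,177.00
  €1,856.00 + 29.65% × (€20,177.00 − €11,200.00) = €1,856.00 + 29.65% × €8,977.00 = €4,517.68
Retirement Security Contribution: 5.4% × €23,627.00 = €1,275.86
Total: €4,517.68 + €1,275.86 = €5,793.54

€5,793.54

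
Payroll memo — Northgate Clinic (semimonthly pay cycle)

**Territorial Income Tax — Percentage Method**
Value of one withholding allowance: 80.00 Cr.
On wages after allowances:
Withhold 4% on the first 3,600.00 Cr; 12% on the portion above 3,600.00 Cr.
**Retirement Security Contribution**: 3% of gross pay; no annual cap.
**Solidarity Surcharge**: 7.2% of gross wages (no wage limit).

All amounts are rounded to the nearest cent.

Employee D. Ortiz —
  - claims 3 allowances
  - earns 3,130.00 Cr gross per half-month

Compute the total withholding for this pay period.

Territorial Income Tax: taxable = 3,130.00 Cr − 3×80.00 Cr = 2,890.00 Cr
  4% × 2,890.00 Cr = 115.60 Cr
Retirement Security Contribution: 3% × 3,130.00 Cr = 93.90 Cr
Solidarity Surcharge: 7.2% × 3,130.00 Cr = 225.36 Cr
Total: 115.60 Cr + 93.90 Cr + 225.36 Cr = 434.86 Cr

434.86 Cr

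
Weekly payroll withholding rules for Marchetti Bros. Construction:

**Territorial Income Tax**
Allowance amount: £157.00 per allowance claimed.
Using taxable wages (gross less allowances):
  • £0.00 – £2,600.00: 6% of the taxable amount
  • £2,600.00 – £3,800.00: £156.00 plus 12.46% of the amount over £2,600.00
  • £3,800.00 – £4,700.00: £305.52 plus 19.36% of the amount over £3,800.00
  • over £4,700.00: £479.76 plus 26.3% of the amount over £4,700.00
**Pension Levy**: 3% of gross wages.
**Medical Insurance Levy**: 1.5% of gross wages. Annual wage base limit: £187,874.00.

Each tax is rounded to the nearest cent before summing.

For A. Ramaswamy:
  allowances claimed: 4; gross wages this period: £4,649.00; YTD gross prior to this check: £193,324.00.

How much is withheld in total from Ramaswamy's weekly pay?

Territorial Income Tax: taxable = £4,649.00 − 4×£157.00 = £4,021.00
  £305.52 + 19.36% × (£4,021.00 − £3,800.00) = £305.52 + 19.36% × £221.00 = £348.31
Pension Levy: 3% × £4,649.00 = £139.47
Medical Insurance Levy: YTD £193,324.00 ≥ cap £187,874.00 → £0.00
Total: £348.31 + £139.47 + £0.00 = £487.78

£487.78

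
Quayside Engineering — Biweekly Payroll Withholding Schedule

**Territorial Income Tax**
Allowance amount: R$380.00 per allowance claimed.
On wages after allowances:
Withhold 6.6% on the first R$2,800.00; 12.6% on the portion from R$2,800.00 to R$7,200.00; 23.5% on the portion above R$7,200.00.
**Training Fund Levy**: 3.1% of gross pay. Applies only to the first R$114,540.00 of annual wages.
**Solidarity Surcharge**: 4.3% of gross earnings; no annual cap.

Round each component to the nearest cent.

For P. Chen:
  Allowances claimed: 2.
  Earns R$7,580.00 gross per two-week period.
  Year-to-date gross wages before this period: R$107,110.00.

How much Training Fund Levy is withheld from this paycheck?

Training Fund Levy: cap R$114,540.00 − YTD R$107,110.00 = R$7,430.00 subject; 3.1% × R$7,430.00 = R$230.33

R$230.33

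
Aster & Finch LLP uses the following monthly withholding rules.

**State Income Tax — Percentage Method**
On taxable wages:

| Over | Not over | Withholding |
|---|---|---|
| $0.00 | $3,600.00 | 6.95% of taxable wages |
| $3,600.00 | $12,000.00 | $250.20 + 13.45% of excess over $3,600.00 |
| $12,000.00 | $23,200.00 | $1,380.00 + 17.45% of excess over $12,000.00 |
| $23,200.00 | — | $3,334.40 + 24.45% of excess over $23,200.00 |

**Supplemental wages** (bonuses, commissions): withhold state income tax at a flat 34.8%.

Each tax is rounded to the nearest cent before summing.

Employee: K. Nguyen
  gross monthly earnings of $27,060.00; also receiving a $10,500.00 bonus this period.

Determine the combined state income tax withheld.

$7,932.17

State Income Tax: taxable = $27,060.00
  $3,334.40 + 24.45% × ($27,060.00 − $23,200.00) = $3,334.40 + 24.45% × $3,860.00 = $4,278.17
Supplemental (34.8% flat on bonus): 34.8% × $10,500.00 = $3,654.00
Total state income tax: $4,278.17 + $3,654.00 = $7,932.17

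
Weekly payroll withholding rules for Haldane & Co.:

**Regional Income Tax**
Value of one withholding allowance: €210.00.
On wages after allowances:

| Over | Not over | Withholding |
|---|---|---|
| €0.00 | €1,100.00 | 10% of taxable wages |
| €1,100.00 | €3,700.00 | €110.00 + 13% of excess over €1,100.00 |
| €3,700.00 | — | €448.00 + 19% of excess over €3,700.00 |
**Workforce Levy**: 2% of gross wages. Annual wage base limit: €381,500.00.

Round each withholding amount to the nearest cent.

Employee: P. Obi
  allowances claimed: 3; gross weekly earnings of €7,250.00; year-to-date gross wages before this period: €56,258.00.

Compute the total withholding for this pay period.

Regional Income Tax: taxable = €7,250.00 − 3×€210.00 = €6,620.00
  €448.00 + 19% × (€6,620.00 − €3,700.00) = €448.00 + 19% × €2,920.00 = €1,002.80
Workforce Levy: 2% × €7,250.00 = €145.00
Total: €1,002.80 + €145.00 = €1,147.80

€1,147.80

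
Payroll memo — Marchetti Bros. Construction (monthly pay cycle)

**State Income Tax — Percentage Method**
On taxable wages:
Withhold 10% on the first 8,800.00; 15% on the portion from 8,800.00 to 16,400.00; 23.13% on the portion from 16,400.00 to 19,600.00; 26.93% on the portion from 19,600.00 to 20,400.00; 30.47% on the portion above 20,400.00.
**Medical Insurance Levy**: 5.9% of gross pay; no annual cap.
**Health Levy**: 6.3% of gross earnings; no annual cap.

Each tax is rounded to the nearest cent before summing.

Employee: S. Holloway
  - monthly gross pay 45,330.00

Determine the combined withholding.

16,102.03

State Income Tax: taxable = 45,330.00
  2,975.60 + 30.47% × (45,330.00 − 20,400.00) = 2,975.60 + 30.47% × 24,930.00 = 10,571.77
Medical Insurance Levy: 5.9% × 45,330.00 = 2,674.47
Health Levy: 6.3% × 45,330.00 = 2,855.79
Total: 10,571.77 + 2,674.47 + 2,855.79 = 16,102.03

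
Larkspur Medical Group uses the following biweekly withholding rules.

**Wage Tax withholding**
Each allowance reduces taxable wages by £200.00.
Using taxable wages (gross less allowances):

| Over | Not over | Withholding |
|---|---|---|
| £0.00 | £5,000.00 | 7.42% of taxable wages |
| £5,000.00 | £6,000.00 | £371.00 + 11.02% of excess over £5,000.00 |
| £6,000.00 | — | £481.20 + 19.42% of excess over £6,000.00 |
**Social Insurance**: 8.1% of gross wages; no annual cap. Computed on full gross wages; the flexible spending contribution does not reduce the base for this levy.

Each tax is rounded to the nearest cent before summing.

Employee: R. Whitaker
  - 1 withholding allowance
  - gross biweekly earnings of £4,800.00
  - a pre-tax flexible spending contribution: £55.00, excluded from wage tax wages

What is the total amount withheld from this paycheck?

£726.04

Wage Tax: taxable = £4,800.00 − £55.00 − 1×£200.00 = £4,545.00
  7.42% × £4,545.00 = £337.24
Social Insurance: 8.1% × £4,800.00 = £388.80
Total: £337.24 + £388.80 = £726.04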